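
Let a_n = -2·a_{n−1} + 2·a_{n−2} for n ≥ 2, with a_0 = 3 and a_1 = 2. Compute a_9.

-480

With companion matrix T = [[-2, 2], [1, 0]], [a_n, a_{n−1}]ᵀ = T·[a_{n−1}, a_{n−2}]ᵀ, so [a_9, a_8]ᵀ = T⁸·[a_1, a_0]ᵀ.
T⁸ = [[2448, -1792], [-896, 656]], giving [a_9, a_8]ᵀ = [[-480], [176]].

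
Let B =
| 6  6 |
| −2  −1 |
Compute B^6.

[[2724, 3990], [−1330, −1931]]

tr B = 5 and det B = 6, so the characteristic polynomial is λ² − (5)λ + (6) with roots 2 and 3.
Eigenvectors give P = [[3, −2], [−2, 1]] with P⁻¹ = [[−1, −2], [−2, −3]], and B = P·diag(2, 3)·P⁻¹.
Then B^6 = P·diag(64, 729)·P⁻¹ = [[192, −1458], [−128, 729]] · [[−1, −2], [−2, −3]] = [[2724, 3990], [−1330, −1931]].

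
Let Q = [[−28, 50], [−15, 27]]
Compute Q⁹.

[[−120658, 201950], [−60585, 101487]]

tr Q = −1 and det Q = −6, so the characteristic polynomial is λ² − (−1)λ + (−6) with roots −3 and 2.
Eigenvectors give P = [[2, −5], [1, −3]] with P⁻¹ = [[3, −5], [1, −2]], and Q = P·diag(−3, 2)·P⁻¹.
Then Q⁹ = P·diag(−19683, 512)·P⁻¹ = [[−39366, −2560], [−19683, −1536]] · [[3, −5], [1, −2]] = [[−120658, 201950], [−60585, 101487]].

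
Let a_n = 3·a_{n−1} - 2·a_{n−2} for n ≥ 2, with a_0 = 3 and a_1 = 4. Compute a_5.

With companion matrix Q = [[3, -2], [1, 0]], [a_n, a_{n−1}]ᵀ = Q·[a_{n−1}, a_{n−2}]ᵀ, so [a_5, a_4]ᵀ = Q⁴·[a_1, a_0]ᵀ.
Q⁴ = [[31, -30], [15, -14]], giving [a_5, a_4]ᵀ = [[34], [18]].

34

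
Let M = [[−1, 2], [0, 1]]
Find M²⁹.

[[−1, 2], [0, 1]]

M² = I (check: tr M = 0 and det M = −1), so M²⁹ = M since 29 is odd.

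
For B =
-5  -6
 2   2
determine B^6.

tr B = -3 and det B = 2, so the characteristic polynomial is λ² − (-3)λ + (2) with roots -1 and -2.
Eigenvectors give P = [[-3, 2], [2, -1]] with P⁻¹ = [[1, 2], [2, 3]], and B = P·diag(-1, -2)·P⁻¹.
Then B^6 = P·diag(1, 64)·P⁻¹ = [[-3, 128], [2, -64]] · [[1, 2], [2, 3]] = [[253, 378], [-126, -188]].

[[253, 378], [-126, -188]]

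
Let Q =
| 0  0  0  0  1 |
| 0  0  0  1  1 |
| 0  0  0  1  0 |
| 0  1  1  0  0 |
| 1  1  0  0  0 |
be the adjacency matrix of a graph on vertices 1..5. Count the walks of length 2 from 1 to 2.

1

The number of length-2 walks from vertex 1 to vertex 2 is entry (1,2) of Q², where Q is the adjacency matrix.
Q² = [[1, 1, 0, 0, 0], [1, 2, 1, 0, 0], [0, 1, 1, 0, 0], [0, 0, 0, 2, 1], [0, 0, 0, 1, 2]]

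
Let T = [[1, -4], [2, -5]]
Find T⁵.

[[241, -484], [242, -485]]

tr T = -4 and det T = 3, so the characteristic polynomial is λ² − (-4)λ + (3) with roots -3 and -1.
Eigenvectors give P = [[1, -2], [1, -1]] with P⁻¹ = [[-1, 2], [-1, 1]], and T = P·diag(-3, -1)·P⁻¹.
Then T⁵ = P·diag(-243, -1)·P⁻¹ = [[-243, 2], [-243, 1]] · [[-1, 2], [-1, 1]] = [[241, -484], [242, -485]].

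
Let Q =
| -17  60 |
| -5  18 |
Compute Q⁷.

tr Q = 1 and det Q = -6, so the characteristic polynomial is λ² − (1)λ + (-6) with roots -2 and 3.
Eigenvectors give P = [[-4, 3], [-1, 1]] with P⁻¹ = [[-1, 3], [-1, 4]], and Q = P·diag(-2, 3)·P⁻¹.
Then Q⁷ = P·diag(-128, 2187)·P⁻¹ = [[512, 6561], [128, 2187]] · [[-1, 3], [-1, 4]] = [[-7073, 27780], [-2315, 9132]].

[[-7073, 27780], [-2315, 9132]]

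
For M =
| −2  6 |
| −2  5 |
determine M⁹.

[[−1532, 3066], [−1022, 2045]]

tr M = 3 and det M = 2, so the characteristic polynomial is λ² − (3)λ + (2) with roots 2 and 1.
Eigenvectors give P = [[−3, 2], [−2, 1]] with P⁻¹ = [[1, −2], [2, −3]], and M = P·diag(2, 1)·P⁻¹.
Then M⁹ = P·diag(512, 1)·P⁻¹ = [[−1536, 2], [−1024, 1]] · [[1, −2], [2, −3]] = [[−1532, 3066], [−1022, 2045]].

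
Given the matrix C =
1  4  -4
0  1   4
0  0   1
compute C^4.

C = I + N where N = [[0, 4, -4], [0, 0, 4], [0, 0, 0]] is strictly upper-triangular, so N^3 = 0.
(I + N)^4 = I + 4·N + 6·N^2 = [[1, 16, 80], [0, 1, 16], [0, 0, 1]].

[[1, 16, 80], [0, 1, 16], [0, 0, 1]]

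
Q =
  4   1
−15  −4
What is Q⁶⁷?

[[4, 1], [−15, −4]]

Q² = I (check: tr Q = 0 and det Q = −1), so Q⁶⁷ = Q since 67 is odd.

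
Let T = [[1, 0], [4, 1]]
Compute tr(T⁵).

2

T = I + N where N = [[0, 0], [4, 0]] is strictly lower-triangular, so N² = 0.
(I + N)⁵ = I + 5·N = [[1, 0], [20, 1]].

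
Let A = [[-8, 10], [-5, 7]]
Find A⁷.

[[-4502, 4630], [-2315, 2443]]

tr A = -1 and det A = -6, so the characteristic polynomial is λ² − (-1)λ + (-6) with roots 2 and -3.
Eigenvectors give P = [[1, -2], [1, -1]] with P⁻¹ = [[-1, 2], [-1, 1]], and A = P·diag(2, -3)·P⁻¹.
Then A⁷ = P·diag(128, -2187)·P⁻¹ = [[128, 4374], [128, 2187]] · [[-1, 2], [-1, 1]] = [[-4502, 4630], [-2315, 2443]].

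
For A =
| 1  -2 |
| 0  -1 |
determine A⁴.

A² = [[1, 0], [0, 1]]
A³ = [[1, -2], [0, -1]]
A⁴ = [[1, 0], [0, 1]]

[[1, 0], [0, 1]]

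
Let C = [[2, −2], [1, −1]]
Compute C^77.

[[2, −2], [1, −1]]

C² = C (a projection; rank 1, trace 1), so C^77 = C.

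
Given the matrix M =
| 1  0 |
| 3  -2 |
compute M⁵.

tr M = -1 and det M = -2, so the characteristic polynomial is λ² − (-1)λ + (-2) with roots 1 and -2.
Eigenvectors give P = [[1, 0], [1, 1]] with P⁻¹ = [[1, 0], [-1, 1]], and M = P·diag(1, -2)·P⁻¹.
Then M⁵ = P·diag(1, -32)·P⁻¹ = [[1, 0], [1, -32]] · [[1, 0], [-1, 1]] = [[1, 0], [33, -32]].

[[1, 0], [33, -32]]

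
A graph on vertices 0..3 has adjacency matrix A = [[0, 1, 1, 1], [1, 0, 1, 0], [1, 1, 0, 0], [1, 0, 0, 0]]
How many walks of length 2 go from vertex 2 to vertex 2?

2

The number of length-2 walks from vertex 2 to vertex 2 is entry (2,2) of A², where A is the adjacency matrix.
A² = [[3, 1, 1, 0], [1, 2, 1, 1], [1, 1, 2, 1], [0, 1, 1, 1]]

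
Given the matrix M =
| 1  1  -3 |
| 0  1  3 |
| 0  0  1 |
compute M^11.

[[1, 11, 132], [0, 1, 33], [0, 0, 1]]

M = I + N where N = [[0, 1, -3], [0, 0, 3], [0, 0, 0]] is strictly upper-triangular, so N^3 = 0.
(I + N)^11 = I + 11·N + 55·N^2 = [[1, 11, 132], [0, 1, 33], [0, 0, 1]].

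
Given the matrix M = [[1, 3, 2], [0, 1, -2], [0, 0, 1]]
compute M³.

[[1, 9, -12], [0, 1, -6], [0, 0, 1]]

M = I + N where N = [[0, 3, 2], [0, 0, -2], [0, 0, 0]] is strictly upper-triangular, so N³ = 0.
(I + N)³ = I + 3·N + 3·N² = [[1, 9, -12], [0, 1, -6], [0, 0, 1]].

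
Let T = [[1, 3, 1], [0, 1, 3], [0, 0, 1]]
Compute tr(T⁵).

T = I + N where N = [[0, 3, 1], [0, 0, 3], [0, 0, 0]] is strictly upper-triangular, so N³ = 0.
(I + N)⁵ = I + 5·N + 10·N² = [[1, 15, 95], [0, 1, 15], [0, 0, 1]].

3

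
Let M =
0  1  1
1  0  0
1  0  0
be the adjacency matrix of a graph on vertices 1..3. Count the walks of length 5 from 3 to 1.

4

The number of length-5 walks from vertex 3 to vertex 1 is entry (3,1) of M⁵, where M is the adjacency matrix.
M² = [[2, 0, 0], [0, 1, 1], [0, 1, 1]]
M³ = [[0, 2, 2], [2, 0, 0], [2, 0, 0]]
M⁴ = [[4, 0, 0], [0, 2, 2], [0, 2, 2]]
M⁵ = [[0, 4, 4], [4, 0, 0], [4, 0, 0]]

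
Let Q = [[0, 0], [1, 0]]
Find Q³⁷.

Q is strictly triangular, hence nilpotent: Q² = 0, so Q³⁷ = 0.

[[0, 0], [0, 0]]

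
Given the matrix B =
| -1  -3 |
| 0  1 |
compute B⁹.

B² = I (check: tr B = 0 and det B = -1), so B⁹ = B since 9 is odd.

[[-1, -3], [0, 1]]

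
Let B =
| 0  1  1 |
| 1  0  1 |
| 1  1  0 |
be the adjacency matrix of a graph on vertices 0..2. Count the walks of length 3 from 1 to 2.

3

The number of length-3 walks from vertex 1 to vertex 2 is entry (1,2) of B^3, where B is the adjacency matrix.
B^2 = [[2, 1, 1], [1, 2, 1], [1, 1, 2]]
B^3 = [[2, 3, 3], [3, 2, 3], [3, 3, 2]]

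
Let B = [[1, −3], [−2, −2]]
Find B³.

B² = [[7, 3], [2, 10]]
B³ = [[1, −27], [−18, −26]]

[[1, −27], [−18, −26]]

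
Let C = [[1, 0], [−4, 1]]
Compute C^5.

C = I + N where N = [[0, 0], [−4, 0]] is strictly lower-triangular, so N^2 = 0.
(I + N)^5 = I + 5·N = [[1, 0], [−20, 1]].

[[1, 0], [−20, 1]]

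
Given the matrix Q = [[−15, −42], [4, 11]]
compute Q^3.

[[−183, −546], [52, 155]]

tr Q = −4 and det Q = 3, so the characteristic polynomial is λ² − (−4)λ + (3) with roots −1 and −3.
Eigenvectors give P = [[3, −7], [−1, 2]] with P⁻¹ = [[−2, −7], [−1, −3]], and Q = P·diag(−1, −3)·P⁻¹.
Then Q^3 = P·diag(−1, −27)·P⁻¹ = [[−3, 189], [1, −54]] · [[−2, −7], [−1, −3]] = [[−183, −546], [52, 155]].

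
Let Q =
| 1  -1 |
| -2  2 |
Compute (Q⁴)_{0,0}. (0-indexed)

Q² = [[3, -3], [-6, 6]]
Q³ = [[9, -9], [-18, 18]]
Q⁴ = [[27, -27], [-54, 54]]

27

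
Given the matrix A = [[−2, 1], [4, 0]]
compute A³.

[[−24, 8], [32, −8]]

A² = [[8, −2], [−8, 4]]
A³ = [[−24, 8], [32, −8]]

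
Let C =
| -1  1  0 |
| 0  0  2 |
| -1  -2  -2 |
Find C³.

[[-3, -3, -6], [6, 6, 0], [-3, 3, 6]]

C² = [[1, -1, 2], [-2, -4, -4], [3, 3, 0]]
C³ = [[-3, -3, -6], [6, 6, 0], [-3, 3, 6]]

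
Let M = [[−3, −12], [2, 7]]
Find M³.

tr M = 4 and det M = 3, so the characteristic polynomial is λ² − (4)λ + (3) with roots 3 and 1.
Eigenvectors give P = [[−2, 3], [1, −1]] with P⁻¹ = [[1, 3], [1, 2]], and M = P·diag(3, 1)·P⁻¹.
Then M³ = P·diag(27, 1)·P⁻¹ = [[−54, 3], [27, −1]] · [[1, 3], [1, 2]] = [[−51, −156], [26, 79]].

[[−51, −156], [26, 79]]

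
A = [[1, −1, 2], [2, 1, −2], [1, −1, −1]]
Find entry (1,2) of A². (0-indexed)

4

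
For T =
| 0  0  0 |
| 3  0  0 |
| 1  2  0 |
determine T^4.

T is strictly triangular, hence nilpotent: T^3 = 0, so T^4 = 0.

[[0, 0, 0], [0, 0, 0], [0, 0, 0]]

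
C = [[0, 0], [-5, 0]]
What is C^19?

C is strictly triangular, hence nilpotent: C^2 = 0, so C^19 = 0.

[[0, 0], [0, 0]]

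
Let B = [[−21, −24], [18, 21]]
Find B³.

tr B = 0 and det B = −9, so the characteristic polynomial is λ² − (0)λ + (−9) with roots 3 and −3.
Eigenvectors give P = [[−1, 4], [1, −3]] with P⁻¹ = [[3, 4], [1, 1]], and B = P·diag(3, −3)·P⁻¹.
Then B³ = P·diag(27, −27)·P⁻¹ = [[−27, −108], [27, 81]] · [[3, 4], [1, 1]] = [[−189, −216], [162, 189]].

[[−189, −216], [162, 189]]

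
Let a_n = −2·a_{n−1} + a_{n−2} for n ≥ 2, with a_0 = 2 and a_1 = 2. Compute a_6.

−82

With companion matrix A = [[−2, 1], [1, 0]], [a_n, a_{n−1}]ᵀ = A·[a_{n−1}, a_{n−2}]ᵀ, so [a_6, a_5]ᵀ = A⁵·[a_1, a_0]ᵀ.
A⁵ = [[−70, 29], [29, −12]], giving [a_6, a_5]ᵀ = [[−82], [34]].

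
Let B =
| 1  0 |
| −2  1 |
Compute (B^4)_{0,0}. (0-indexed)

B = I + N where N = [[0, 0], [−2, 0]] is strictly lower-triangular, so N^2 = 0.
(I + N)^4 = I + 4·N = [[1, 0], [−8, 1]].

1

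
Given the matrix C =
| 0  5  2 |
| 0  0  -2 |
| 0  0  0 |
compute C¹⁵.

C is strictly triangular, hence nilpotent: C³ = 0, so C¹⁵ = 0.

[[0, 0, 0], [0, 0, 0], [0, 0, 0]]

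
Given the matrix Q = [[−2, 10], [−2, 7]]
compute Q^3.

tr Q = 5 and det Q = 6, so the characteristic polynomial is λ² − (5)λ + (6) with roots 2 and 3.
Eigenvectors give P = [[−5, 2], [−2, 1]] with P⁻¹ = [[−1, 2], [−2, 5]], and Q = P·diag(2, 3)·P⁻¹.
Then Q^3 = P·diag(8, 27)·P⁻¹ = [[−40, 54], [−16, 27]] · [[−1, 2], [−2, 5]] = [[−68, 190], [−38, 103]].

[[−68, 190], [−38, 103]]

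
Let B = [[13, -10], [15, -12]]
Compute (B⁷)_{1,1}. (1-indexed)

tr B = 1 and det B = -6, so the characteristic polynomial is λ² − (1)λ + (-6) with roots -2 and 3.
Eigenvectors give P = [[-2, -1], [-3, -1]] with P⁻¹ = [[1, -1], [-3, 2]], and B = P·diag(-2, 3)·P⁻¹.
Then B⁷ = P·diag(-128, 2187)·P⁻¹ = [[256, -2187], [384, -2187]] · [[1, -1], [-3, 2]] = [[6817, -4630], [6945, -4758]].

6817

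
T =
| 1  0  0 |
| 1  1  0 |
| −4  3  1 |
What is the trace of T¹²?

3

T = I + N where N = [[0, 0, 0], [1, 0, 0], [−4, 3, 0]] is strictly lower-triangular, so N³ = 0.
(I + N)¹² = I + 12·N + 66·N² = [[1, 0, 0], [12, 1, 0], [150, 36, 1]].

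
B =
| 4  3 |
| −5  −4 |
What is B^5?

B² = I (check: tr B = 0 and det B = −1), so B^5 = B since 5 is odd.

[[4, 3], [−5, −4]]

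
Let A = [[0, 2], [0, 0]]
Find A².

A is strictly triangular, hence nilpotent: A² = 0, so A² = 0.

[[0, 0], [0, 0]]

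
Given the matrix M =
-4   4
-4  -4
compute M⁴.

[[-1024, 0], [0, -1024]]

M² = [[0, -32], [32, 0]]
M³ = [[128, 128], [-128, 128]]
M⁴ = [[-1024, 0], [0, -1024]]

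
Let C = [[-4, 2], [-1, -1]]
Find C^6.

[[1394, -1330], [665, -601]]

tr C = -5 and det C = 6, so the characteristic polynomial is λ² − (-5)λ + (6) with roots -2 and -3.
Eigenvectors give P = [[-1, -2], [-1, -1]] with P⁻¹ = [[1, -2], [-1, 1]], and C = P·diag(-2, -3)·P⁻¹.
Then C^6 = P·diag(64, 729)·P⁻¹ = [[-64, -1458], [-64, -729]] · [[1, -2], [-1, 1]] = [[1394, -1330], [665, -601]].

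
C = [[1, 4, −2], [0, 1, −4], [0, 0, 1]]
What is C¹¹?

[[1, 44, −902], [0, 1, −44], [0, 0, 1]]

C = I + N where N = [[0, 4, −2], [0, 0, −4], [0, 0, 0]] is strictly upper-triangular, so N³ = 0.
(I + N)¹¹ = I + 11·N + 55·N² = [[1, 44, −902], [0, 1, −44], [0, 0, 1]].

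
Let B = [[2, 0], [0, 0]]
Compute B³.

[[8, 0], [0, 0]]

B² = [[4, 0], [0, 0]]
B³ = [[8, 0], [0, 0]]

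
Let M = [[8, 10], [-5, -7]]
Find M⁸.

[[12866, 12610], [-6305, -6049]]

tr M = 1 and det M = -6, so the characteristic polynomial is λ² − (1)λ + (-6) with roots -2 and 3.
Eigenvectors give P = [[-1, -2], [1, 1]] with P⁻¹ = [[1, 2], [-1, -1]], and M = P·diag(-2, 3)·P⁻¹.
Then M⁸ = P·diag(256, 6561)·P⁻¹ = [[-256, -13122], [256, 6561]] · [[1, 2], [-1, -1]] = [[12866, 12610], [-6305, -6049]].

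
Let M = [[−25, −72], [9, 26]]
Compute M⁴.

[[−119, −360], [45, 136]]

tr M = 1 and det M = −2, so the characteristic polynomial is λ² − (1)λ + (−2) with roots 2 and −1.
Eigenvectors give P = [[8, 3], [−3, −1]] with P⁻¹ = [[−1, −3], [3, 8]], and M = P·diag(2, −1)·P⁻¹.
Then M⁴ = P·diag(16, 1)·P⁻¹ = [[128, 3], [−48, −1]] · [[−1, −3], [3, 8]] = [[−119, −360], [45, 136]].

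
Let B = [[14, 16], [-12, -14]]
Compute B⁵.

tr B = 0 and det B = -4, so the characteristic polynomial is λ² − (0)λ + (-4) with roots -2 and 2.
Eigenvectors give P = [[-1, 4], [1, -3]] with P⁻¹ = [[3, 4], [1, 1]], and B = P·diag(-2, 2)·P⁻¹.
Then B⁵ = P·diag(-32, 32)·P⁻¹ = [[32, 128], [-32, -96]] · [[3, 4], [1, 1]] = [[224, 256], [-192, -224]].

[[224, 256], [-192, -224]]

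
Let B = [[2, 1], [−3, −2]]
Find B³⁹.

B² = I (check: tr B = 0 and det B = −1), so B³⁹ = B since 39 is odd.

[[2, 1], [−3, −2]]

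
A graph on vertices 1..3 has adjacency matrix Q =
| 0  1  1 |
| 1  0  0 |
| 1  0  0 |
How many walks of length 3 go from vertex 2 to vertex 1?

2

The number of length-3 walks from vertex 2 to vertex 1 is entry (2,1) of Q³, where Q is the adjacency matrix.
Q² = [[2, 0, 0], [0, 1, 1], [0, 1, 1]]
Q³ = [[0, 2, 2], [2, 0, 0], [2, 0, 0]]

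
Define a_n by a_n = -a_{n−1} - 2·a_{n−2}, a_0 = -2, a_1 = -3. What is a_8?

19

With companion matrix T = [[-1, -2], [1, 0]], [a_n, a_{n−1}]ᵀ = T·[a_{n−1}, a_{n−2}]ᵀ, so [a_8, a_7]ᵀ = T⁷·[a_1, a_0]ᵀ.
T⁷ = [[3, -14], [7, 10]], giving [a_8, a_7]ᵀ = [[19], [-41]].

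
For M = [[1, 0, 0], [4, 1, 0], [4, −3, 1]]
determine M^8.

M = I + N where N = [[0, 0, 0], [4, 0, 0], [4, −3, 0]] is strictly lower-triangular, so N^3 = 0.
(I + N)^8 = I + 8·N + 28·N^2 = [[1, 0, 0], [32, 1, 0], [−304, −24, 1]].

[[1, 0, 0], [32, 1, 0], [−304, −24, 1]]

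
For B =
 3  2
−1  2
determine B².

[[7, 10], [−5, 2]]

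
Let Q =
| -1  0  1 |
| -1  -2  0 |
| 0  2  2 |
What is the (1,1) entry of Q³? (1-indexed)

-3

Q² = [[1, 2, 1], [3, 4, -1], [-2, 0, 4]]
Q³ = [[-3, -2, 3], [-7, -10, 1], [2, 8, 6]]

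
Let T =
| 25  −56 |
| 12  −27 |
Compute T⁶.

[[−4367, 10192], [−2184, 5097]]

tr T = −2 and det T = −3, so the characteristic polynomial is λ² − (−2)λ + (−3) with roots −3 and 1.
Eigenvectors give P = [[2, 7], [1, 3]] with P⁻¹ = [[−3, 7], [1, −2]], and T = P·diag(−3, 1)·P⁻¹.
Then T⁶ = P·diag(729, 1)·P⁻¹ = [[1458, 7], [729, 3]] · [[−3, 7], [1, −2]] = [[−4367, 10192], [−2184, 5097]].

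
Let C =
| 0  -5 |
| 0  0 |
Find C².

[[0, 0], [0, 0]]

C is strictly triangular, hence nilpotent: C² = 0, so C² = 0.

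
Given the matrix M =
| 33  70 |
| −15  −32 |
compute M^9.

tr M = 1 and det M = −6, so the characteristic polynomial is λ² − (1)λ + (−6) with roots −2 and 3.
Eigenvectors give P = [[−2, 7], [1, −3]] with P⁻¹ = [[3, 7], [1, 2]], and M = P·diag(−2, 3)·P⁻¹.
Then M^9 = P·diag(−512, 19683)·P⁻¹ = [[1024, 137781], [−512, −59049]] · [[3, 7], [1, 2]] = [[140853, 282730], [−60585, −121682]].

[[140853, 282730], [−60585, −121682]]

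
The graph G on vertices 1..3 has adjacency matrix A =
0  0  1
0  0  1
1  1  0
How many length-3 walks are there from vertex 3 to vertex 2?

The number of length-3 walks from vertex 3 to vertex 2 is entry (3,2) of A^3, where A is the adjacency matrix.
A^2 = [[1, 1, 0], [1, 1, 0], [0, 0, 2]]
A^3 = [[0, 0, 2], [0, 0, 2], [2, 2, 0]]

2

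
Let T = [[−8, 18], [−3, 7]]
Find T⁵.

tr T = −1 and det T = −2, so the characteristic polynomial is λ² − (−1)λ + (−2) with roots −2 and 1.
Eigenvectors give P = [[3, −2], [1, −1]] with P⁻¹ = [[1, −2], [1, −3]], and T = P·diag(−2, 1)·P⁻¹.
Then T⁵ = P·diag(−32, 1)·P⁻¹ = [[−96, −2], [−32, −1]] · [[1, −2], [1, −3]] = [[−98, 198], [−33, 67]].

[[−98, 198], [−33, 67]]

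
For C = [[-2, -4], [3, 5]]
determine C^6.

[[-188, -252], [189, 253]]

tr C = 3 and det C = 2, so the characteristic polynomial is λ² − (3)λ + (2) with roots 1 and 2.
Eigenvectors give P = [[-4, 1], [3, -1]] with P⁻¹ = [[-1, -1], [-3, -4]], and C = P·diag(1, 2)·P⁻¹.
Then C^6 = P·diag(1, 64)·P⁻¹ = [[-4, 64], [3, -64]] · [[-1, -1], [-3, -4]] = [[-188, -252], [189, 253]].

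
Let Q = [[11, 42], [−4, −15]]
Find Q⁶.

tr Q = −4 and det Q = 3, so the characteristic polynomial is λ² − (−4)λ + (3) with roots −3 and −1.
Eigenvectors give P = [[−3, 7], [1, −2]] with P⁻¹ = [[2, 7], [1, 3]], and Q = P·diag(−3, −1)·P⁻¹.
Then Q⁶ = P·diag(729, 1)·P⁻¹ = [[−2187, 7], [729, −2]] · [[2, 7], [1, 3]] = [[−4367, −15288], [1456, 5097]].

[[−4367, −15288], [1456, 5097]]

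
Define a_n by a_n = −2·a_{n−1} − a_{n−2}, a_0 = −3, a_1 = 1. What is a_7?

−11

With companion matrix A = [[−2, −1], [1, 0]], [a_n, a_{n−1}]ᵀ = A·[a_{n−1}, a_{n−2}]ᵀ, so [a_7, a_6]ᵀ = A^6·[a_1, a_0]ᵀ.
A^6 = [[7, 6], [−6, −5]], giving [a_7, a_6]ᵀ = [[−11], [9]].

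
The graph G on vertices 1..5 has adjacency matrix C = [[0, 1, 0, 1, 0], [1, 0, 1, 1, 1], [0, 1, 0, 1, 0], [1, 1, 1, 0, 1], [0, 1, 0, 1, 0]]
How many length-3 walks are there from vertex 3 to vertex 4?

7

The number of length-3 walks from vertex 3 to vertex 4 is entry (3,4) of C³, where C is the adjacency matrix.
C² = [[2, 1, 2, 1, 2], [1, 4, 1, 3, 1], [2, 1, 2, 1, 2], [1, 3, 1, 4, 1], [2, 1, 2, 1, 2]]
C³ = [[2, 7, 2, 7, 2], [7, 6, 7, 7, 7], [2, 7, 2, 7, 2], [7, 7, 7, 6, 7], [2, 7, 2, 7, 2]]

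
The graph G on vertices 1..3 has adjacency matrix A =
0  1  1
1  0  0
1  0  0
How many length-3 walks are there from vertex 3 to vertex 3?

The number of length-3 walks from vertex 3 to vertex 3 is entry (3,3) of A^3, where A is the adjacency matrix.
A^2 = [[2, 0, 0], [0, 1, 1], [0, 1, 1]]
A^3 = [[0, 2, 2], [2, 0, 0], [2, 0, 0]]

0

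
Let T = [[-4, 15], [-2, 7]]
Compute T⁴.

tr T = 3 and det T = 2, so the characteristic polynomial is λ² − (3)λ + (2) with roots 2 and 1.
Eigenvectors give P = [[5, 3], [2, 1]] with P⁻¹ = [[-1, 3], [2, -5]], and T = P·diag(2, 1)·P⁻¹.
Then T⁴ = P·diag(16, 1)·P⁻¹ = [[80, 3], [32, 1]] · [[-1, 3], [2, -5]] = [[-74, 225], [-30, 91]].

[[-74, 225], [-30, 91]]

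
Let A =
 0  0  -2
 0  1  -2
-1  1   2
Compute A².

[[2, -2, -4], [2, -1, -6], [-2, 3, 4]]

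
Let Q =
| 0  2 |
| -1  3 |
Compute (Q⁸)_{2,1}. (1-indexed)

-255

tr Q = 3 and det Q = 2, so the characteristic polynomial is λ² − (3)λ + (2) with roots 2 and 1.
Eigenvectors give P = [[1, 2], [1, 1]] with P⁻¹ = [[-1, 2], [1, -1]], and Q = P·diag(2, 1)·P⁻¹.
Then Q⁸ = P·diag(256, 1)·P⁻¹ = [[256, 2], [256, 1]] · [[-1, 2], [1, -1]] = [[-254, 510], [-255, 511]].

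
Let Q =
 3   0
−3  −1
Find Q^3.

Q^2 = [[9, 0], [−6, 1]]
Q^3 = [[27, 0], [−21, −1]]

[[27, 0], [−21, −1]]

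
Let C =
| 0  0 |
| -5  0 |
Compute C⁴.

C is strictly triangular, hence nilpotent: C² = 0, so C⁴ = 0.

[[0, 0], [0, 0]]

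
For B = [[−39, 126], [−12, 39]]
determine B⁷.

tr B = 0 and det B = −9, so the characteristic polynomial is λ² − (0)λ + (−9) with roots −3 and 3.
Eigenvectors give P = [[7, 3], [2, 1]] with P⁻¹ = [[1, −3], [−2, 7]], and B = P·diag(−3, 3)·P⁻¹.
Then B⁷ = P·diag(−2187, 2187)·P⁻¹ = [[−15309, 6561], [−4374, 2187]] · [[1, −3], [−2, 7]] = [[−28431, 91854], [−8748, 28431]].

[[−28431, 91854], [−8748, 28431]]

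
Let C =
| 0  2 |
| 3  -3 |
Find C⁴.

C² = [[6, -6], [-9, 15]]
C³ = [[-18, 30], [45, -63]]
C⁴ = [[90, -126], [-189, 279]]

[[90, -126], [-189, 279]]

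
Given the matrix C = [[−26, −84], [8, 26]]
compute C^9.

[[−6656, −21504], [2048, 6656]]

tr C = 0 and det C = −4, so the characteristic polynomial is λ² − (0)λ + (−4) with roots −2 and 2.
Eigenvectors give P = [[7, −3], [−2, 1]] with P⁻¹ = [[1, 3], [2, 7]], and C = P·diag(−2, 2)·P⁻¹.
Then C^9 = P·diag(−512, 512)·P⁻¹ = [[−3584, −1536], [1024, 512]] · [[1, 3], [2, 7]] = [[−6656, −21504], [2048, 6656]].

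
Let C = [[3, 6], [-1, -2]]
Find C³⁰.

[[3, 6], [-1, -2]]

C² = C (a projection; rank 1, trace 1), so C³⁰ = C.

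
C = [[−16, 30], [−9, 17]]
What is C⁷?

[[−646, 1290], [−387, 773]]

tr C = 1 and det C = −2, so the characteristic polynomial is λ² − (1)λ + (−2) with roots −1 and 2.
Eigenvectors give P = [[2, 5], [1, 3]] with P⁻¹ = [[3, −5], [−1, 2]], and C = P·diag(−1, 2)·P⁻¹.
Then C⁷ = P·diag(−1, 128)·P⁻¹ = [[−2, 640], [−1, 384]] · [[3, −5], [−1, 2]] = [[−646, 1290], [−387, 773]].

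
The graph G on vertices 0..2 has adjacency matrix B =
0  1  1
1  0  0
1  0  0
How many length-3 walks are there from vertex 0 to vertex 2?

2

The number of length-3 walks from vertex 0 to vertex 2 is entry (0,2) of B³, where B is the adjacency matrix.
B² = [[2, 0, 0], [0, 1, 1], [0, 1, 1]]
B³ = [[0, 2, 2], [2, 0, 0], [2, 0, 0]]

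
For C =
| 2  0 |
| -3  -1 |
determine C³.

tr C = 1 and det C = -2, so the characteristic polynomial is λ² − (1)λ + (-2) with roots 2 and -1.
Eigenvectors give P = [[1, 0], [-1, 1]] with P⁻¹ = [[1, 0], [1, 1]], and C = P·diag(2, -1)·P⁻¹.
Then C³ = P·diag(8, -1)·P⁻¹ = [[8, 0], [-8, -1]] · [[1, 0], [1, 1]] = [[8, 0], [-9, -1]].

[[8, 0], [-9, -1]]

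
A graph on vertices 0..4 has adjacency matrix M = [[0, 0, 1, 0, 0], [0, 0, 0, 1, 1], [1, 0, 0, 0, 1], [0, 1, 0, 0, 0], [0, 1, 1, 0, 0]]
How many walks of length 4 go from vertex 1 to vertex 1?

5

The number of length-4 walks from vertex 1 to vertex 1 is entry (1,1) of M^4, where M is the adjacency matrix.
M^2 = [[1, 0, 0, 0, 1], [0, 2, 1, 0, 0], [0, 1, 2, 0, 0], [0, 0, 0, 1, 1], [1, 0, 0, 1, 2]]
M^3 = [[0, 1, 2, 0, 0], [1, 0, 0, 2, 3], [2, 0, 0, 1, 3], [0, 2, 1, 0, 0], [0, 3, 3, 0, 0]]
M^4 = [[2, 0, 0, 1, 3], [0, 5, 4, 0, 0], [0, 4, 5, 0, 0], [1, 0, 0, 2, 3], [3, 0, 0, 3, 6]]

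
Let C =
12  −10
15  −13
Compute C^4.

tr C = −1 and det C = −6, so the characteristic polynomial is λ² − (−1)λ + (−6) with roots 2 and −3.
Eigenvectors give P = [[1, −2], [1, −3]] with P⁻¹ = [[3, −2], [1, −1]], and C = P·diag(2, −3)·P⁻¹.
Then C^4 = P·diag(16, 81)·P⁻¹ = [[16, −162], [16, −243]] · [[3, −2], [1, −1]] = [[−114, 130], [−195, 211]].

[[−114, 130], [−195, 211]]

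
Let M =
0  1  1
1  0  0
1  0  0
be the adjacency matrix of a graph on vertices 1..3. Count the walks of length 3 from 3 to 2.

0

The number of length-3 walks from vertex 3 to vertex 2 is entry (3,2) of M³, where M is the adjacency matrix.
M² = [[2, 0, 0], [0, 1, 1], [0, 1, 1]]
M³ = [[0, 2, 2], [2, 0, 0], [2, 0, 0]]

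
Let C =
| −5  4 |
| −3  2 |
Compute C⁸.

tr C = −3 and det C = 2, so the characteristic polynomial is λ² − (−3)λ + (2) with roots −2 and −1.
Eigenvectors give P = [[4, −1], [3, −1]] with P⁻¹ = [[1, −1], [3, −4]], and C = P·diag(−2, −1)·P⁻¹.
Then C⁸ = P·diag(256, 1)·P⁻¹ = [[1024, −1], [768, −1]] · [[1, −1], [3, −4]] = [[1021, −1020], [765, −764]].

[[1021, −1020], [765, −764]]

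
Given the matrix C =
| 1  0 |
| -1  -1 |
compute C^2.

[[1, 0], [0, 1]]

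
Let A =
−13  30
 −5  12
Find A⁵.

[[−793, 1650], [−275, 582]]

tr A = −1 and det A = −6, so the characteristic polynomial is λ² − (−1)λ + (−6) with roots −3 and 2.
Eigenvectors give P = [[−3, 2], [−1, 1]] with P⁻¹ = [[−1, 2], [−1, 3]], and A = P·diag(−3, 2)·P⁻¹.
Then A⁵ = P·diag(−243, 32)·P⁻¹ = [[729, 64], [243, 32]] · [[−1, 2], [−1, 3]] = [[−793, 1650], [−275, 582]].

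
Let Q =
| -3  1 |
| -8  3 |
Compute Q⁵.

[[-3, 1], [-8, 3]]

Q² = I (check: tr Q = 0 and det Q = -1), so Q⁵ = Q since 5 is odd.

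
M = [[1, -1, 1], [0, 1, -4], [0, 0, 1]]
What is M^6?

[[1, -6, 66], [0, 1, -24], [0, 0, 1]]

M = I + N where N = [[0, -1, 1], [0, 0, -4], [0, 0, 0]] is strictly upper-triangular, so N^3 = 0.
(I + N)^6 = I + 6·N + 15·N^2 = [[1, -6, 66], [0, 1, -24], [0, 0, 1]].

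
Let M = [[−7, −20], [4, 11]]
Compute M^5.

tr M = 4 and det M = 3, so the characteristic polynomial is λ² − (4)λ + (3) with roots 3 and 1.
Eigenvectors give P = [[−2, 5], [1, −2]] with P⁻¹ = [[2, 5], [1, 2]], and M = P·diag(3, 1)·P⁻¹.
Then M^5 = P·diag(243, 1)·P⁻¹ = [[−486, 5], [243, −2]] · [[2, 5], [1, 2]] = [[−967, −2420], [484, 1211]].

[[−967, −2420], [484, 1211]]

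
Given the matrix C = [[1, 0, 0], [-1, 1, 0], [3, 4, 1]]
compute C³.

[[1, 0, 0], [-3, 1, 0], [-3, 12, 1]]

C = I + N where N = [[0, 0, 0], [-1, 0, 0], [3, 4, 0]] is strictly lower-triangular, so N³ = 0.
(I + N)³ = I + 3·N + 3·N² = [[1, 0, 0], [-3, 1, 0], [-3, 12, 1]].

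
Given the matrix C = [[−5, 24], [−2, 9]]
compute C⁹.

[[−59045, 236184], [−19682, 78729]]

tr C = 4 and det C = 3, so the characteristic polynomial is λ² − (4)λ + (3) with roots 3 and 1.
Eigenvectors give P = [[3, 4], [1, 1]] with P⁻¹ = [[−1, 4], [1, −3]], and C = P·diag(3, 1)·P⁻¹.
Then C⁹ = P·diag(19683, 1)·P⁻¹ = [[59049, 4], [19683, 1]] · [[−1, 4], [1, −3]] = [[−59045, 236184], [−19682, 78729]].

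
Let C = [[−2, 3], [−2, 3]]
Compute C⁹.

C² = C (a projection; rank 1, trace 1), so C⁹ = C.

[[−2, 3], [−2, 3]]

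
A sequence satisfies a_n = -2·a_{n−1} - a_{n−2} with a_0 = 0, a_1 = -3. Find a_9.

With companion matrix Q = [[-2, -1], [1, 0]], [a_n, a_{n−1}]ᵀ = Q·[a_{n−1}, a_{n−2}]ᵀ, so [a_9, a_8]ᵀ = Q^8·[a_1, a_0]ᵀ.
Q^8 = [[9, 8], [-8, -7]], giving [a_9, a_8]ᵀ = [[-27], [24]].

-27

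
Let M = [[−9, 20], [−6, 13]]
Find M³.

[[−129, 260], [−78, 157]]

tr M = 4 and det M = 3, so the characteristic polynomial is λ² − (4)λ + (3) with roots 1 and 3.
Eigenvectors give P = [[2, −5], [1, −3]] with P⁻¹ = [[3, −5], [1, −2]], and M = P·diag(1, 3)·P⁻¹.
Then M³ = P·diag(1, 27)·P⁻¹ = [[2, −135], [1, −81]] · [[3, −5], [1, −2]] = [[−129, 260], [−78, 157]].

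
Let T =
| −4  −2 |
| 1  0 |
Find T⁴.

T² = [[14, 8], [−4, −2]]
T³ = [[−48, −28], [14, 8]]
T⁴ = [[164, 96], [−48, −28]]

[[164, 96], [−48, −28]]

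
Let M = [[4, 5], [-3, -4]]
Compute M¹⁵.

M² = I (check: tr M = 0 and det M = -1), so M¹⁵ = M since 15 is odd.

[[4, 5], [-3, -4]]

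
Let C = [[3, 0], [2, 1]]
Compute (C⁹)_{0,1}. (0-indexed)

0

tr C = 4 and det C = 3, so the characteristic polynomial is λ² − (4)λ + (3) with roots 1 and 3.
Eigenvectors give P = [[0, 1], [1, 1]] with P⁻¹ = [[−1, 1], [1, 0]], and C = P·diag(1, 3)·P⁻¹.
Then C⁹ = P·diag(1, 19683)·P⁻¹ = [[0, 19683], [1, 19683]] · [[−1, 1], [1, 0]] = [[19683, 0], [19682, 1]].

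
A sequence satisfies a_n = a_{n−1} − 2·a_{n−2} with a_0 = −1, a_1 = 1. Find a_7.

17

With companion matrix M = [[1, −2], [1, 0]], [a_n, a_{n−1}]ᵀ = M·[a_{n−1}, a_{n−2}]ᵀ, so [a_7, a_6]ᵀ = M⁶·[a_1, a_0]ᵀ.
M⁶ = [[7, −10], [5, 2]], giving [a_7, a_6]ᵀ = [[17], [3]].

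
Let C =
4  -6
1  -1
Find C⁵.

[[94, -186], [31, -61]]

tr C = 3 and det C = 2, so the characteristic polynomial is λ² − (3)λ + (2) with roots 1 and 2.
Eigenvectors give P = [[2, 3], [1, 1]] with P⁻¹ = [[-1, 3], [1, -2]], and C = P·diag(1, 2)·P⁻¹.
Then C⁵ = P·diag(1, 32)·P⁻¹ = [[2, 96], [1, 32]] · [[-1, 3], [1, -2]] = [[94, -186], [31, -61]].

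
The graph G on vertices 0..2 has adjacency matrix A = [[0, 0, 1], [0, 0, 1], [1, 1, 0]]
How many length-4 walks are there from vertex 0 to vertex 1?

2

The number of length-4 walks from vertex 0 to vertex 1 is entry (0,1) of A⁴, where A is the adjacency matrix.
A² = [[1, 1, 0], [1, 1, 0], [0, 0, 2]]
A³ = [[0, 0, 2], [0, 0, 2], [2, 2, 0]]
A⁴ = [[2, 2, 0], [2, 2, 0], [0, 0, 4]]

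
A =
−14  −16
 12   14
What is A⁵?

tr A = 0 and det A = −4, so the characteristic polynomial is λ² − (0)λ + (−4) with roots −2 and 2.
Eigenvectors give P = [[4, −1], [−3, 1]] with P⁻¹ = [[1, 1], [3, 4]], and A = P·diag(−2, 2)·P⁻¹.
Then A⁵ = P·diag(−32, 32)·P⁻¹ = [[−128, −32], [96, 32]] · [[1, 1], [3, 4]] = [[−224, −256], [192, 224]].

[[−224, −256], [192, 224]]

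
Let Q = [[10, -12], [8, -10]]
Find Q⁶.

tr Q = 0 and det Q = -4, so the characteristic polynomial is λ² − (0)λ + (-4) with roots 2 and -2.
Eigenvectors give P = [[3, 1], [2, 1]] with P⁻¹ = [[1, -1], [-2, 3]], and Q = P·diag(2, -2)·P⁻¹.
Then Q⁶ = P·diag(64, 64)·P⁻¹ = [[192, 64], [128, 64]] · [[1, -1], [-2, 3]] = [[64, 0], [0, 64]].

[[64, 0], [0, 64]]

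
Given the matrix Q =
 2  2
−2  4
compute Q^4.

[[−144, 144], [−144, 0]]

Q^2 = [[0, 12], [−12, 12]]
Q^3 = [[−24, 48], [−48, 24]]
Q^4 = [[−144, 144], [−144, 0]]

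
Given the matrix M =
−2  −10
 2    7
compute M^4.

tr M = 5 and det M = 6, so the characteristic polynomial is λ² − (5)λ + (6) with roots 3 and 2.
Eigenvectors give P = [[−2, 5], [1, −2]] with P⁻¹ = [[2, 5], [1, 2]], and M = P·diag(3, 2)·P⁻¹.
Then M^4 = P·diag(81, 16)·P⁻¹ = [[−162, 80], [81, −32]] · [[2, 5], [1, 2]] = [[−244, −650], [130, 341]].

[[−244, −650], [130, 341]]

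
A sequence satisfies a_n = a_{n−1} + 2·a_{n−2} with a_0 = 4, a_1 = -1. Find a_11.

2045

With companion matrix C = [[1, 2], [1, 0]], [a_n, a_{n−1}]ᵀ = C·[a_{n−1}, a_{n−2}]ᵀ, so [a_11, a_10]ᵀ = C¹⁰·[a_1, a_0]ᵀ.
C¹⁰ = [[683, 682], [341, 342]], giving [a_11, a_10]ᵀ = [[2045], [1027]].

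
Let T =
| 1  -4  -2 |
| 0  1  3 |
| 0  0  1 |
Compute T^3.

[[1, -12, -42], [0, 1, 9], [0, 0, 1]]

T = I + N where N = [[0, -4, -2], [0, 0, 3], [0, 0, 0]] is strictly upper-triangular, so N^3 = 0.
(I + N)^3 = I + 3·N + 3·N^2 = [[1, -12, -42], [0, 1, 9], [0, 0, 1]].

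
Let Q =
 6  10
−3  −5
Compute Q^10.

[[6, 10], [−3, −5]]

Q² = Q (a projection; rank 1, trace 1), so Q^10 = Q.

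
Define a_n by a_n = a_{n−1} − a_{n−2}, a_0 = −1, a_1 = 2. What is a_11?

−3

With companion matrix C = [[1, −1], [1, 0]], [a_n, a_{n−1}]ᵀ = C·[a_{n−1}, a_{n−2}]ᵀ, so [a_11, a_10]ᵀ = C¹⁰·[a_1, a_0]ᵀ.
C¹⁰ = [[−1, 1], [−1, 0]], giving [a_11, a_10]ᵀ = [[−3], [−2]].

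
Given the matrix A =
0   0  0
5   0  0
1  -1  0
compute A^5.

[[0, 0, 0], [0, 0, 0], [0, 0, 0]]

A is strictly triangular, hence nilpotent: A^3 = 0, so A^5 = 0.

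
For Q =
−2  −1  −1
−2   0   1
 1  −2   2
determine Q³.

Q² = [[5, 4, −1], [5, 0, 4], [4, −5, 1]]
Q³ = [[−19, −3, −3], [−6, −13, 3], [3, −6, −7]]

[[−19, −3, −3], [−6, −13, 3], [3, −6, −7]]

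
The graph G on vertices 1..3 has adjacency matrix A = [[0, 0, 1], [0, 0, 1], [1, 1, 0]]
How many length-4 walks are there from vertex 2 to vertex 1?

The number of length-4 walks from vertex 2 to vertex 1 is entry (2,1) of A⁴, where A is the adjacency matrix.
A² = [[1, 1, 0], [1, 1, 0], [0, 0, 2]]
A³ = [[0, 0, 2], [0, 0, 2], [2, 2, 0]]
A⁴ = [[2, 2, 0], [2, 2, 0], [0, 0, 4]]

2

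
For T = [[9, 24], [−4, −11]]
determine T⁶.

[[−1455, −4368], [728, 2185]]

tr T = −2 and det T = −3, so the characteristic polynomial is λ² − (−2)λ + (−3) with roots 1 and −3.
Eigenvectors give P = [[3, −2], [−1, 1]] with P⁻¹ = [[1, 2], [1, 3]], and T = P·diag(1, −3)·P⁻¹.
Then T⁶ = P·diag(1, 729)·P⁻¹ = [[3, −1458], [−1, 729]] · [[1, 2], [1, 3]] = [[−1455, −4368], [728, 2185]].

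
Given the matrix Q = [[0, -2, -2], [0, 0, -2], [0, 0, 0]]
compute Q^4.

Q is strictly triangular, hence nilpotent: Q^3 = 0, so Q^4 = 0.

[[0, 0, 0], [0, 0, 0], [0, 0, 0]]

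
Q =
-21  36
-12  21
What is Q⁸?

tr Q = 0 and det Q = -9, so the characteristic polynomial is λ² − (0)λ + (-9) with roots 3 and -3.
Eigenvectors give P = [[-3, 2], [-2, 1]] with P⁻¹ = [[1, -2], [2, -3]], and Q = P·diag(3, -3)·P⁻¹.
Then Q⁸ = P·diag(6561, 6561)·P⁻¹ = [[-19683, 13122], [-13122, 6561]] · [[1, -2], [2, -3]] = [[6561, 0], [0, 6561]].

[[6561, 0], [0, 6561]]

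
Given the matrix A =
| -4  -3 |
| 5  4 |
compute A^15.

A² = I (check: tr A = 0 and det A = -1), so A^15 = A since 15 is odd.

[[-4, -3], [5, 4]]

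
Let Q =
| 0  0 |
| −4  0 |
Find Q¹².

Q is strictly triangular, hence nilpotent: Q² = 0, so Q¹² = 0.

[[0, 0], [0, 0]]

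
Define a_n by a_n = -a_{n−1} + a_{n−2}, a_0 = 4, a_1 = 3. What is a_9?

With companion matrix T = [[-1, 1], [1, 0]], [a_n, a_{n−1}]ᵀ = T·[a_{n−1}, a_{n−2}]ᵀ, so [a_9, a_8]ᵀ = T⁸·[a_1, a_0]ᵀ.
T⁸ = [[34, -21], [-21, 13]], giving [a_9, a_8]ᵀ = [[18], [-11]].

18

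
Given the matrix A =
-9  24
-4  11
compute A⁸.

[[-13119, 39360], [-6560, 19681]]

tr A = 2 and det A = -3, so the characteristic polynomial is λ² − (2)λ + (-3) with roots -1 and 3.
Eigenvectors give P = [[3, -2], [1, -1]] with P⁻¹ = [[1, -2], [1, -3]], and A = P·diag(-1, 3)·P⁻¹.
Then A⁸ = P·diag(1, 6561)·P⁻¹ = [[3, -13122], [1, -6561]] · [[1, -2], [1, -3]] = [[-13119, 39360], [-6560, 19681]].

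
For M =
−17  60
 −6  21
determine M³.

[[−233, 780], [−78, 261]]

tr M = 4 and det M = 3, so the characteristic polynomial is λ² − (4)λ + (3) with roots 3 and 1.
Eigenvectors give P = [[3, 10], [1, 3]] with P⁻¹ = [[−3, 10], [1, −3]], and M = P·diag(3, 1)·P⁻¹.
Then M³ = P·diag(27, 1)·P⁻¹ = [[81, 10], [27, 3]] · [[−3, 10], [1, −3]] = [[−233, 780], [−78, 261]].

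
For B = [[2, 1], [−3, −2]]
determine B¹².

B² = I (check: tr B = 0 and det B = −1), so B¹² = I since 12 is even.

[[1, 0], [0, 1]]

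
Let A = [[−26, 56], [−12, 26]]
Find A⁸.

[[256, 0], [0, 256]]

tr A = 0 and det A = −4, so the characteristic polynomial is λ² − (0)λ + (−4) with roots 2 and −2.
Eigenvectors give P = [[2, −7], [1, −3]] with P⁻¹ = [[−3, 7], [−1, 2]], and A = P·diag(2, −2)·P⁻¹.
Then A⁸ = P·diag(256, 256)·P⁻¹ = [[512, −1792], [256, −768]] · [[−3, 7], [−1, 2]] = [[256, 0], [0, 256]].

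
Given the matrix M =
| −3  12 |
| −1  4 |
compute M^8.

[[−3, 12], [−1, 4]]

M² = M (a projection; rank 1, trace 1), so M^8 = M.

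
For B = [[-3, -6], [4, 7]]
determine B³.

[[-51, -78], [52, 79]]

tr B = 4 and det B = 3, so the characteristic polynomial is λ² − (4)λ + (3) with roots 1 and 3.
Eigenvectors give P = [[3, 1], [-2, -1]] with P⁻¹ = [[1, 1], [-2, -3]], and B = P·diag(1, 3)·P⁻¹.
Then B³ = P·diag(1, 27)·P⁻¹ = [[3, 27], [-2, -27]] · [[1, 1], [-2, -3]] = [[-51, -78], [52, 79]].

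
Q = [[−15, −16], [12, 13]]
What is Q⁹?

[[−78735, −78736], [59052, 59053]]

tr Q = −2 and det Q = −3, so the characteristic polynomial is λ² − (−2)λ + (−3) with roots −3 and 1.
Eigenvectors give P = [[4, −1], [−3, 1]] with P⁻¹ = [[1, 1], [3, 4]], and Q = P·diag(−3, 1)·P⁻¹.
Then Q⁹ = P·diag(−19683, 1)·P⁻¹ = [[−78732, −1], [59049, 1]] · [[1, 1], [3, 4]] = [[−78735, −78736], [59052, 59053]].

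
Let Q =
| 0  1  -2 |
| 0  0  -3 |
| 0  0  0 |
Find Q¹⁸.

Q is strictly triangular, hence nilpotent: Q³ = 0, so Q¹⁸ = 0.

[[0, 0, 0], [0, 0, 0], [0, 0, 0]]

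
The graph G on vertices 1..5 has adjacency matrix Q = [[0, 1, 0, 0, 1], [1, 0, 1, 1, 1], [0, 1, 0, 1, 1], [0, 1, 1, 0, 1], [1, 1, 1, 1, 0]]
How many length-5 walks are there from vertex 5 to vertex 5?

102

The number of length-5 walks from vertex 5 to vertex 5 is entry (5,5) of Q^5, where Q is the adjacency matrix.
Q^2 = [[2, 1, 2, 2, 1], [1, 4, 2, 2, 3], [2, 2, 3, 2, 2], [2, 2, 2, 3, 2], [1, 3, 2, 2, 4]]
Q^3 = [[2, 7, 4, 4, 7], [7, 8, 9, 9, 9], [4, 9, 6, 7, 9], [4, 9, 7, 6, 9], [7, 9, 9, 9, 8]]
Q^4 = [[14, 17, 18, 18, 17], [17, 34, 26, 26, 33], [18, 26, 25, 24, 26], [18, 26, 24, 25, 26], [17, 33, 26, 26, 34]]
Q^5 = [[34, 67, 52, 52, 67], [67, 102, 93, 93, 103], [52, 93, 76, 77, 93], [52, 93, 77, 76, 93], [67, 103, 93, 93, 102]]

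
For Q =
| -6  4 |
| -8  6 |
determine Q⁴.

[[16, 0], [0, 16]]

tr Q = 0 and det Q = -4, so the characteristic polynomial is λ² − (0)λ + (-4) with roots -2 and 2.
Eigenvectors give P = [[1, -1], [1, -2]] with P⁻¹ = [[2, -1], [1, -1]], and Q = P·diag(-2, 2)·P⁻¹.
Then Q⁴ = P·diag(16, 16)·P⁻¹ = [[16, -16], [16, -32]] · [[2, -1], [1, -1]] = [[16, 0], [0, 16]].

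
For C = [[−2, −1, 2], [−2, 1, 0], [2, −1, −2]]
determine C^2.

[[10, −1, −8], [2, 3, −4], [−6, −1, 8]]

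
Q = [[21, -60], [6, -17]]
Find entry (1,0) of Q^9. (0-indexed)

59046

tr Q = 4 and det Q = 3, so the characteristic polynomial is λ² − (4)λ + (3) with roots 3 and 1.
Eigenvectors give P = [[-10, 3], [-3, 1]] with P⁻¹ = [[-1, 3], [-3, 10]], and Q = P·diag(3, 1)·P⁻¹.
Then Q^9 = P·diag(19683, 1)·P⁻¹ = [[-196830, 3], [-59049, 1]] · [[-1, 3], [-3, 10]] = [[196821, -590460], [59046, -177137]].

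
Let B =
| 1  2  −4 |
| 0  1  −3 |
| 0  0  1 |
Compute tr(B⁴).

3

B = I + N where N = [[0, 2, −4], [0, 0, −3], [0, 0, 0]] is strictly upper-triangular, so N³ = 0.
(I + N)⁴ = I + 4·N + 6·N² = [[1, 8, −52], [0, 1, −12], [0, 0, 1]].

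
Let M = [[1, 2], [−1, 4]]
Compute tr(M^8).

tr M = 5 and det M = 6, so the characteristic polynomial is λ² − (5)λ + (6) with roots 3 and 2.
Eigenvectors give P = [[1, 2], [1, 1]] with P⁻¹ = [[−1, 2], [1, −1]], and M = P·diag(3, 2)·P⁻¹.
Then M^8 = P·diag(6561, 256)·P⁻¹ = [[6561, 512], [6561, 256]] · [[−1, 2], [1, −1]] = [[−6049, 12610], [−6305, 12866]].

6817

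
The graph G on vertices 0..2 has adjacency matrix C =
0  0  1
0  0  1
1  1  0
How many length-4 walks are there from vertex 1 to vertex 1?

The number of length-4 walks from vertex 1 to vertex 1 is entry (1,1) of C^4, where C is the adjacency matrix.
C^2 = [[1, 1, 0], [1, 1, 0], [0, 0, 2]]
C^3 = [[0, 0, 2], [0, 0, 2], [2, 2, 0]]
C^4 = [[2, 2, 0], [2, 2, 0], [0, 0, 4]]

2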